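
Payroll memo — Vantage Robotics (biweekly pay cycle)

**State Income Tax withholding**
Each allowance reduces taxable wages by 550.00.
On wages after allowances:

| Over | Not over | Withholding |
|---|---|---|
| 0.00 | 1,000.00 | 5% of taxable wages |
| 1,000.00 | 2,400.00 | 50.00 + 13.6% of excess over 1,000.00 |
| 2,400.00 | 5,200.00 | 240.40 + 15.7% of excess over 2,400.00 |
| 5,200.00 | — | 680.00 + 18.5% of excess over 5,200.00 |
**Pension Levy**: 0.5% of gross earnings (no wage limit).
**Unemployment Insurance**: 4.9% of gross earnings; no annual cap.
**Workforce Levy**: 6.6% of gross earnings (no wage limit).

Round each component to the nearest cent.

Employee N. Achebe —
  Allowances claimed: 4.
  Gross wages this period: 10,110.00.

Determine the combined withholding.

2,394.55

State Income Tax: taxable = 10,110.00 − 4×550.00 = 7,910.00
  680.00 + 18.5% × (7,910.00 − 5,200.00) = 680.00 + 18.5% × 2,710.00 = 1,181.35
Pension Levy: 0.5% × 10,110.00 = 50.55
Unemployment Insurance: 4.9% × 10,110.00 = 495.39
Workforce Levy: 6.6% × 10,110.00 = 667.26
Total: 1,181.35 + 50.55 + 495.39 + 667.26 = 2,394.55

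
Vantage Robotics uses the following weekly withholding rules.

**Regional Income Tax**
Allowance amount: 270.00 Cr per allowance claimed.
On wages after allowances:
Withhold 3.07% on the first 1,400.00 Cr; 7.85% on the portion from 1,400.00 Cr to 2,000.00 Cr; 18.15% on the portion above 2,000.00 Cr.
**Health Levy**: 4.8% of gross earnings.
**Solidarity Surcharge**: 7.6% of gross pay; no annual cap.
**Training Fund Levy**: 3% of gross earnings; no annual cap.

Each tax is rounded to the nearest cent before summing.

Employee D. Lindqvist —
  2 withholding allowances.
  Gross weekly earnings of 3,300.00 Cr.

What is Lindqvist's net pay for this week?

Regional Income Tax: taxable = 3,300.00 Cr − 2×270.00 Cr = 2,760.00 Cr
  90.08 Cr + 18.15% × (2,760.00 Cr − 2,000.00 Cr) = 90.08 Cr + 18.15% × 760.00 Cr = 228.02 Cr
Health Levy: 4.8% × 3,300.00 Cr = 158.40 Cr
Solidarity Surcharge: 7.6% × 3,300.00 Cr = 250.80 Cr
Training Fund Levy: 3% × 3,300.00 Cr = 99.00 Cr
Total withheld: 228.02 Cr + 158.40 Cr + 250.80 Cr + 99.00 Cr = 736.22 Cr
Net pay: 3,300.00 Cr − 736.22 Cr = 2,563.78 Cr

2,563.78 Cr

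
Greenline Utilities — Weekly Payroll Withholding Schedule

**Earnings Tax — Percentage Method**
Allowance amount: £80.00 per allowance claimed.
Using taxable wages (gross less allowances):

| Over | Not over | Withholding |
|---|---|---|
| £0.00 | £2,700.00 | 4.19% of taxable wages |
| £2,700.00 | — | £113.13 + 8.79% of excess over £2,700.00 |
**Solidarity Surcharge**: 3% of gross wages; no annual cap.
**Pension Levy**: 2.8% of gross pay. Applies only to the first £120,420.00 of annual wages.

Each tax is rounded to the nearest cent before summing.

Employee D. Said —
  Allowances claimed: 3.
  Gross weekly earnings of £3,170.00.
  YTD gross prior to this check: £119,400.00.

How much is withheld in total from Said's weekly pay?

£257.01

Earnings Tax: taxable = £3,170.00 − 3×£80.00 = £2,930.00
  £113.13 + 8.79% × (£2,930.00 − £2,700.00) = £113.13 + 8.79% × £230.00 = £133.35
Solidarity Surcharge: 3% × £3,170.00 = £95.10
Pension Levy: cap £120,420.00 − YTD £119,400.00 = £1,020.00 subject; 2.8% × £1,020.00 = £28.56
Total: £133.35 + £95.10 + £28.56 = £257.01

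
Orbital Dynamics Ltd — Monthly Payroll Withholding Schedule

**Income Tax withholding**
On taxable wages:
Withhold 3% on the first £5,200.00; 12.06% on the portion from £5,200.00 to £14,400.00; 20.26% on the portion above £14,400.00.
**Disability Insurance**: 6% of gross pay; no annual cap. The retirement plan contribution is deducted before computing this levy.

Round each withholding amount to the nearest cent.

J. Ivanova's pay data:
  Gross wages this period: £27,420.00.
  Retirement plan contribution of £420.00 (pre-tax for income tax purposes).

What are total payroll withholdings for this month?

Income Tax: taxable = £27,420.00 − £420.00 = £27,000.00
  £1,265.52 + 20.26% × (£27,000.00 − £14,400.00) = £1,265.52 + 20.26% × £12,600.00 = £3,818.28
Disability Insurance: 6% × £27,000.00 = £1,620.00
Total: £3,818.28 + £1,620.00 = £5,438.28

£5,438.28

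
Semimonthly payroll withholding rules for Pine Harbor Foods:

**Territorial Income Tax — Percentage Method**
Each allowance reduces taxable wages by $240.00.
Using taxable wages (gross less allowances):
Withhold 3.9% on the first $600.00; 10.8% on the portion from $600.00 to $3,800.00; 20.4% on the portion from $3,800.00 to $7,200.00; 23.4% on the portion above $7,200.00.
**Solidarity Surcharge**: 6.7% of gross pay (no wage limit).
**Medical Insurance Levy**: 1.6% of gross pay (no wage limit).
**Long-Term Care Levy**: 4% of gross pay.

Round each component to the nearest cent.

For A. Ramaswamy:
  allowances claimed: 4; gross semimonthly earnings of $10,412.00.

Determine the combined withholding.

$2,870.24

Territorial Income Tax: taxable = $10,412.00 − 4×$240.00 = $9,452.00
  $1,062.60 + 23.4% × ($9,452.00 − $7,200.00) = $1,062.60 + 23.4% × $2,252.00 = $1,589.57
Solidarity Surcharge: 6.7% × $10,412.00 = $697.60
Medical Insurance Levy: 1.6% × $10,412.00 = $166.59
Long-Term Care Levy: 4% × $10,412.00 = $416.48
Total: $1,589.57 + $697.60 + $166.59 + $416.48 = $2,870.24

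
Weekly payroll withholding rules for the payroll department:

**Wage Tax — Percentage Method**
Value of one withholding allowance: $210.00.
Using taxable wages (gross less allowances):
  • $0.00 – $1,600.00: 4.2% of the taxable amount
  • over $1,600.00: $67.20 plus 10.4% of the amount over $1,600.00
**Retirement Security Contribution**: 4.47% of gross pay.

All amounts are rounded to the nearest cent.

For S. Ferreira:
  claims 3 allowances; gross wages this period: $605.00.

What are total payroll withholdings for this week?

Wage Tax: taxable = $605.00 − 3×$210.00 = $-25.00
  Taxable ≤ 0 → $0.00
Retirement Security Contribution: 4.47% × $605.00 = $27.04
Total: $0.00 + $27.04 = $27.04

$27.04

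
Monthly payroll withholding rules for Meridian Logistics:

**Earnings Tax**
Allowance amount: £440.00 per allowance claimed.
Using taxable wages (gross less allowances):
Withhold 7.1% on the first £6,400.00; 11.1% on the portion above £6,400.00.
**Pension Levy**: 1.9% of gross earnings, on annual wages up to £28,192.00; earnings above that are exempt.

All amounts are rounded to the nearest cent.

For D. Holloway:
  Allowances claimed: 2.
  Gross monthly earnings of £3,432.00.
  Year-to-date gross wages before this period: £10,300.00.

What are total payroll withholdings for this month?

£246.40

Earnings Tax: taxable = £3,432.00 − 2×£440.00 = £2,552.00
  7.1% × £2,552.00 = £181.19
Pension Levy: 1.9% × £3,432.00 = £65.21
Total: £181.19 + £65.21 = £246.40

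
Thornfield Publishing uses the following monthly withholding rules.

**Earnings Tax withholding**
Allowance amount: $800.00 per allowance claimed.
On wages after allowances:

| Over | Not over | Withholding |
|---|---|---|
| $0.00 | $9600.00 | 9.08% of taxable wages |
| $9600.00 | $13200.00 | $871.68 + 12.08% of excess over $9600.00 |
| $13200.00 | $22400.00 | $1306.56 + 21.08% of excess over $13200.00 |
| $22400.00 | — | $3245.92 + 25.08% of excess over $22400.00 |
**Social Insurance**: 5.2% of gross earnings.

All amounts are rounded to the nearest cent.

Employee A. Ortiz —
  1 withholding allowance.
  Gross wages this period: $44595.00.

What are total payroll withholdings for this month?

$10930.73

Earnings Tax: taxable = $44595.00 − 1×$800.00 = $43795.00
  $3245.92 + 25.08% × ($43795.00 − $22400.00) = $3245.92 + 25.08% × $21395.00 = $8611.79
Social Insurance: 5.2% × $44595.00 = $2318.94
Total: $8611.79 + $2318.94 = $10930.73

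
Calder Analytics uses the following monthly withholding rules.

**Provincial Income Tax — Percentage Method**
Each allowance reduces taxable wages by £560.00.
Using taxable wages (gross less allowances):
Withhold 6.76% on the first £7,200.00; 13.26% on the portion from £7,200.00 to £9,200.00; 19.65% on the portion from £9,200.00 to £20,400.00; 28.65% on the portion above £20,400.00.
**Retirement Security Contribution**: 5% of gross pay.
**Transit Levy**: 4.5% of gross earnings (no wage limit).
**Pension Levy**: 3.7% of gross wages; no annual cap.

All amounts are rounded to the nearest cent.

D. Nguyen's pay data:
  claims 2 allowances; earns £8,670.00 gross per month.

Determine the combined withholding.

Provincial Income Tax: taxable = £8,670.00 − 2×£560.00 = £7,550.00
  £486.72 + 13.26% × (£7,550.00 − £7,200.00) = £486.72 + 13.26% × £350.00 = £533.13
Retirement Security Contribution: 5% × £8,670.00 = £433.50
Transit Levy: 4.5% × £8,670.00 = £390.15
Pension Levy: 3.7% × £8,670.00 = £320.79
Total: £533.13 + £433.50 + £390.15 + £320.79 = £1,677.57

£1,677.57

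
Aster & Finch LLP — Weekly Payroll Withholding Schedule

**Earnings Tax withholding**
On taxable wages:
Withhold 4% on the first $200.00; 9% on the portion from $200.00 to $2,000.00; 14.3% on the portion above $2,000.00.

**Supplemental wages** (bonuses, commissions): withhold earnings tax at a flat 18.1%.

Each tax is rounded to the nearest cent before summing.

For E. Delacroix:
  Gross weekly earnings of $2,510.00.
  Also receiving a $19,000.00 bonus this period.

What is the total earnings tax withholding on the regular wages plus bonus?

$3,681.93

Earnings Tax: taxable = $2,510.00
  $170.00 + 14.3% × ($2,510.00 − $2,000.00) = $170.00 + 14.3% × $510.00 = $242.93
Supplemental (18.1% flat on bonus): 18.1% × $19,000.00 = $3,439.00
Total earnings tax: $242.93 + $3,439.00 = $3,681.93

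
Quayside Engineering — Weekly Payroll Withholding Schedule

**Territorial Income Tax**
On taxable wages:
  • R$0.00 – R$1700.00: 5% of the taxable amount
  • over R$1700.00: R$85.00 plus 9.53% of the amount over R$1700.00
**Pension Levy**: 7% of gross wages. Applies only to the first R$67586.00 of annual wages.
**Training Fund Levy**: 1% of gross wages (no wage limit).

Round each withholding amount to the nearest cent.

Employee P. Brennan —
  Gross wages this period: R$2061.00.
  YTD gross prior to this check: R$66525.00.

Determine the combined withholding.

R$214.28

Territorial Income Tax: taxable = R$2061.00
  R$85.00 + 9.53% × (R$2061.00 − R$1700.00) = R$85.00 + 9.53% × R$361.00 = R$119.40
Pension Levy: cap R$67586.00 − YTD R$66525.00 = R$1061.00 subject; 7% × R$1061.00 = R$74.27
Training Fund Levy: 1% × R$2061.00 = R$20.61
Total: R$119.40 + R$74.27 + R$20.61 = R$214.28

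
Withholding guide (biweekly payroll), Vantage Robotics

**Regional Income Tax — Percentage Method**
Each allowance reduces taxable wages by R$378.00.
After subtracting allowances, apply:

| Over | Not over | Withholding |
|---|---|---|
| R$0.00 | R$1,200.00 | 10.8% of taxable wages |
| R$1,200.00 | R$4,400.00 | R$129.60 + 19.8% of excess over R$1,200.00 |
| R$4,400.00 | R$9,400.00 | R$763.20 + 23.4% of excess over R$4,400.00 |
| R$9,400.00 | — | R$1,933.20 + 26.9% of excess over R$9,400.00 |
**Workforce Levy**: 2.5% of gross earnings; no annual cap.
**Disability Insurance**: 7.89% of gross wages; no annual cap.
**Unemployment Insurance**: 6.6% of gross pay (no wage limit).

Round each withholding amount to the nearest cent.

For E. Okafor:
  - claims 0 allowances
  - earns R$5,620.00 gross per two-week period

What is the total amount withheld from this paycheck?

Regional Income Tax: taxable = R$5,620.00
  R$763.20 + 23.4% × (R$5,620.00 − R$4,400.00) = R$763.20 + 23.4% × R$1,220.00 = R$1,048.68
Workforce Levy: 2.5% × R$5,620.00 = R$140.50
Disability Insurance: 7.89% × R$5,620.00 = R$443.42
Unemployment Insurance: 6.6% × R$5,620.00 = R$370.92
Total: R$1,048.68 + R$140.50 + R$443.42 + R$370.92 = R$2,003.52

R$2,003.52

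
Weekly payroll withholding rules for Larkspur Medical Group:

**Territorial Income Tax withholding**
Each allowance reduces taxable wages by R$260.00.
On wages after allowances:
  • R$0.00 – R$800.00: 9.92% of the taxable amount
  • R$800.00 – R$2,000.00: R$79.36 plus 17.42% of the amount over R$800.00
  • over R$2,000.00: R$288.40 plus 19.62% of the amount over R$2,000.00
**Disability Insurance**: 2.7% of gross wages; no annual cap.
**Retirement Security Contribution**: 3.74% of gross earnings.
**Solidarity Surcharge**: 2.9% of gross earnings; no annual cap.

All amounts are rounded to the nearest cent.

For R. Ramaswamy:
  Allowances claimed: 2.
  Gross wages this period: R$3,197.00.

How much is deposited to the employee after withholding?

R$2,477.17

Territorial Income Tax: taxable = R$3,197.00 − 2×R$260.00 = R$2,677.00
  R$288.40 + 19.62% × (R$2,677.00 − R$2,000.00) = R$288.40 + 19.62% × R$677.00 = R$421.23
Disability Insurance: 2.7% × R$3,197.00 = R$86.32
Retirement Security Contribution: 3.74% × R$3,197.00 = R$119.57
Solidarity Surcharge: 2.9% × R$3,197.00 = R$92.71
Total withheld: R$421.23 + R$86.32 + R$119.57 + R$92.71 = R$719.83
Net pay: R$3,197.00 − R$719.83 = R$2,477.17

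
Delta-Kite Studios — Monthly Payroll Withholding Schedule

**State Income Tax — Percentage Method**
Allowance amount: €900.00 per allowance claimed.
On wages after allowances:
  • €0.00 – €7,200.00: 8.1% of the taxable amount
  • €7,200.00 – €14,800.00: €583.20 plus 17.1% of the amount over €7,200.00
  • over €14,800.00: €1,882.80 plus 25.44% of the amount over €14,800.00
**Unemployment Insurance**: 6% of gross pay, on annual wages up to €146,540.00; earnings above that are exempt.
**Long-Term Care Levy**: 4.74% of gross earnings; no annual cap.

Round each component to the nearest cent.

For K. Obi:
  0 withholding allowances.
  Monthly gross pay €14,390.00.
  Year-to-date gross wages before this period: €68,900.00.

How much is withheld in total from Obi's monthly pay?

State Income Tax: taxable = €14,390.00
  €583.20 + 17.1% × (€14,390.00 − €7,200.00) = €583.20 + 17.1% × €7,190.00 = €1,812.69
Unemployment Insurance: 6% × €14,390.00 = €863.40
Long-Term Care Levy: 4.74% × €14,390.00 = €682.09
Total: €1,812.69 + €863.40 + €682.09 = €3,358.18

€3,358.18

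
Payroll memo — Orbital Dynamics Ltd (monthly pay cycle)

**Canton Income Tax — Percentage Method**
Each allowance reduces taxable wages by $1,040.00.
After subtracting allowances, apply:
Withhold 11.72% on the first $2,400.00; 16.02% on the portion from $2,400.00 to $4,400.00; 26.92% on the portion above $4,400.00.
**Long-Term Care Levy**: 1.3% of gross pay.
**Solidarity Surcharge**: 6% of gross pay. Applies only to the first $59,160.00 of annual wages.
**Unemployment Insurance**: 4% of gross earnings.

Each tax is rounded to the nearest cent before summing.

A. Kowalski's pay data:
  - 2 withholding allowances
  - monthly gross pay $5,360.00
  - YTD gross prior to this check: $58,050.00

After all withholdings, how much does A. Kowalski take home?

Canton Income Tax: taxable = $5,360.00 − 2×$1,040.00 = $3,280.00
  $281.28 + 16.02% × ($3,280.00 − $2,400.00) = $281.28 + 16.02% × $880.00 = $422.26
Long-Term Care Levy: 1.3% × $5,360.00 = $69.68
Solidarity Surcharge: cap $59,160.00 − YTD $58,050.00 = $1,110.00 subject; 6% × $1,110.00 = $66.60
Unemployment Insurance: 4% × $5,360.00 = $214.40
Total withheld: $422.26 + $69.68 + $66.60 + $214.40 = $772.94
Net pay: $5,360.00 − $772.94 = $4,587.06

$4,587.06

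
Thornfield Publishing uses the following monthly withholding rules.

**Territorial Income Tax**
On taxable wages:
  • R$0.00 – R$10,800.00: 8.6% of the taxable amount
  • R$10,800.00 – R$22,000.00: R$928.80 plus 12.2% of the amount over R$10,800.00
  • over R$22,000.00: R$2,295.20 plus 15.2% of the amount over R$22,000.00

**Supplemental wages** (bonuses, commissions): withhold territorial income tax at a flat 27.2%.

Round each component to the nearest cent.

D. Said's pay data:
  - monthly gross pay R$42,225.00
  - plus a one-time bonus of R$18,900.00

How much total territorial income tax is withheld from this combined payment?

R$10,510.20

Territorial Income Tax: taxable = R$42,225.00
  R$2,295.20 + 15.2% × (R$42,225.00 − R$22,000.00) = R$2,295.20 + 15.2% × R$20,225.00 = R$5,369.40
Supplemental (27.2% flat on bonus): 27.2% × R$18,900.00 = R$5,140.80
Total territorial income tax: R$5,369.40 + R$5,140.80 = R$10,510.20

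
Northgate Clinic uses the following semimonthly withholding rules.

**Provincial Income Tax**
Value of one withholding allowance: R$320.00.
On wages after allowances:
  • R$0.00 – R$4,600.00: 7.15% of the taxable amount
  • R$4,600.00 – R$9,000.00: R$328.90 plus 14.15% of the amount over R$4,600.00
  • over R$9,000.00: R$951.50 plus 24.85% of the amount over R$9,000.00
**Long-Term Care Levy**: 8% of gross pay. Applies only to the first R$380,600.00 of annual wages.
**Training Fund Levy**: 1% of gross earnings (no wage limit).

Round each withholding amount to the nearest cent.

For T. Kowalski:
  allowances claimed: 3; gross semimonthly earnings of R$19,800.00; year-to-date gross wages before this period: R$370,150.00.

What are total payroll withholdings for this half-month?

Provincial Income Tax: taxable = R$19,800.00 − 3×R$320.00 = R$18,840.00
  R$951.50 + 24.85% × (R$18,840.00 − R$9,000.00) = R$951.50 + 24.85% × R$9,840.00 = R$3,396.74
Long-Term Care Levy: cap R$380,600.00 − YTD R$370,150.00 = R$10,450.00 subject; 8% × R$10,450.00 = R$836.00
Training Fund Levy: 1% × R$19,800.00 = R$198.00
Total: R$3,396.74 + R$836.00 + R$198.00 = R$4,430.74

R$4,430.74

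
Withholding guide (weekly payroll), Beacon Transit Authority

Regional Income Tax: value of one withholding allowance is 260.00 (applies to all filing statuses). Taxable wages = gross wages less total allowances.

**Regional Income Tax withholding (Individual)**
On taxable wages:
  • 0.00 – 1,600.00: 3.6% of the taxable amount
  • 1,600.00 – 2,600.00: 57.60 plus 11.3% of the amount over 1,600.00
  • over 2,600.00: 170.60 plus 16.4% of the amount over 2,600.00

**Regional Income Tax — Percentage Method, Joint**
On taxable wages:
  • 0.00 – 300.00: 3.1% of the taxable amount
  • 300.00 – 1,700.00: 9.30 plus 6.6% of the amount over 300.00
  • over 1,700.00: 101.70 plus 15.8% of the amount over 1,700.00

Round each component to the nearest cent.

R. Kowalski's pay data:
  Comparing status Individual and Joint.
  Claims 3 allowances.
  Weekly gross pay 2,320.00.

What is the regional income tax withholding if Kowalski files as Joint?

91.14

Regional Income Tax (Joint): taxable = 2,320.00 − 3×260.00 = 1,540.00
  9.30 + 6.6% × (1,540.00 − 300.00) = 9.30 + 6.6% × 1,240.00 = 91.14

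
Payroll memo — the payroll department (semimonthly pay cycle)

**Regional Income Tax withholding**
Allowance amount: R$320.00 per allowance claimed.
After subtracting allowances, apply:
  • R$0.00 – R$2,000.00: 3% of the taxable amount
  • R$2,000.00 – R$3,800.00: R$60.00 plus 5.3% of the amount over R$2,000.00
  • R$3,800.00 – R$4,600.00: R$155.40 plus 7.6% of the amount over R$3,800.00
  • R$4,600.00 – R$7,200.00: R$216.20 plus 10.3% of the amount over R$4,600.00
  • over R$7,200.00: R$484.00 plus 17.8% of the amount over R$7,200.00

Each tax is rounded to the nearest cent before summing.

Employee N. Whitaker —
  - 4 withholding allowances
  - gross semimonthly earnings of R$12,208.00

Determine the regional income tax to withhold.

R$1,147.58

Regional Income Tax: taxable = R$12,208.00 − 4×R$320.00 = R$10,928.00
  R$484.00 + 17.8% × (R$10,928.00 − R$7,200.00) = R$484.00 + 17.8% × R$3,728.00 = R$1,147.58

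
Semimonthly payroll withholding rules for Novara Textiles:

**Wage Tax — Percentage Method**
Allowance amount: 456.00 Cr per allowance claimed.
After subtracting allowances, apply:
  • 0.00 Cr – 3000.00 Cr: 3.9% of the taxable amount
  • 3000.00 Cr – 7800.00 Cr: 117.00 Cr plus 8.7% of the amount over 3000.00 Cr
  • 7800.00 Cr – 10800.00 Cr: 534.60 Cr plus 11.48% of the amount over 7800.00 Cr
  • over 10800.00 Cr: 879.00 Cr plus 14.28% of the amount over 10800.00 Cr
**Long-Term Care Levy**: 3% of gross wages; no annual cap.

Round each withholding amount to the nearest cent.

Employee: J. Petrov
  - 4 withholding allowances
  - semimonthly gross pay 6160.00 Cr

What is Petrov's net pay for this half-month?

5741.97 Cr

Wage Tax: taxable = 6160.00 Cr − 4×456.00 Cr = 4336.00 Cr
  117.00 Cr + 8.7% × (4336.00 Cr − 3000.00 Cr) = 117.00 Cr + 8.7% × 1336.00 Cr = 233.23 Cr
Long-Term Care Levy: 3% × 6160.00 Cr = 184.80 Cr
Total withheld: 233.23 Cr + 184.80 Cr = 418.03 Cr
Net pay: 6160.00 Cr − 418.03 Cr = 5741.97 Cr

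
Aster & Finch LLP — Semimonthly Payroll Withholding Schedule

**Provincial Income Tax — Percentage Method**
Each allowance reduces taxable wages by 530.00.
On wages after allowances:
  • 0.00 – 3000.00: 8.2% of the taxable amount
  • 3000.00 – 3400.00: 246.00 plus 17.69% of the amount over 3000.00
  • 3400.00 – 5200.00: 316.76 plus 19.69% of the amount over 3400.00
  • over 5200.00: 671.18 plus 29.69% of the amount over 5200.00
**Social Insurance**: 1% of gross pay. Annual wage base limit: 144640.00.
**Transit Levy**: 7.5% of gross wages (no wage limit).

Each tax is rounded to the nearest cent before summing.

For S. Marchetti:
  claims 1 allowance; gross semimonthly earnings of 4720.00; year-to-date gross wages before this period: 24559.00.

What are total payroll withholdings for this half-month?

873.51

Provincial Income Tax: taxable = 4720.00 − 1×530.00 = 4190.00
  316.76 + 19.69% × (4190.00 − 3400.00) = 316.76 + 19.69% × 790.00 = 472.31
Social Insurance: 1% × 4720.00 = 47.20
Transit Levy: 7.5% × 4720.00 = 354.00
Total: 472.31 + 47.20 + 354.00 = 873.51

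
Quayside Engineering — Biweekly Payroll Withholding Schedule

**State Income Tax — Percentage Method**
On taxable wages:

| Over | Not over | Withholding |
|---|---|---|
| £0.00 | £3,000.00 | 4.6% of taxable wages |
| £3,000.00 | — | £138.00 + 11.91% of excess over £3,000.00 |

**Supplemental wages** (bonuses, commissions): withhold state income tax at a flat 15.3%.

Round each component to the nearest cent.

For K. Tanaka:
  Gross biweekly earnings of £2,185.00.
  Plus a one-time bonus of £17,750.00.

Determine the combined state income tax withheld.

State Income Tax: taxable = £2,185.00
  4.6% × £2,185.00 = £100.51
Supplemental (15.3% flat on bonus): 15.3% × £17,750.00 = £2,715.75
Total state income tax: £100.51 + £2,715.75 = £2,816.26

£2,816.26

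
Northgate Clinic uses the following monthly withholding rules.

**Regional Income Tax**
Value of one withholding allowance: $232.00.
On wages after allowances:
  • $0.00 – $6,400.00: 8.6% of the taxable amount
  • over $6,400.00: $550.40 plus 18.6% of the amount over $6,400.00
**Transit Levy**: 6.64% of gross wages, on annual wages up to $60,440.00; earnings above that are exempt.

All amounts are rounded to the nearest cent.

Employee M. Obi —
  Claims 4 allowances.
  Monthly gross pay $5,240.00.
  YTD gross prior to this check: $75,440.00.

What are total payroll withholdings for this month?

$370.83

Regional Income Tax: taxable = $5,240.00 − 4×$232.00 = $4,312.00
  8.6% × $4,312.00 = $370.83
Transit Levy: YTD $75,440.00 ≥ cap $60,440.00 → $0.00
Total: $370.83 + $0.00 = $370.83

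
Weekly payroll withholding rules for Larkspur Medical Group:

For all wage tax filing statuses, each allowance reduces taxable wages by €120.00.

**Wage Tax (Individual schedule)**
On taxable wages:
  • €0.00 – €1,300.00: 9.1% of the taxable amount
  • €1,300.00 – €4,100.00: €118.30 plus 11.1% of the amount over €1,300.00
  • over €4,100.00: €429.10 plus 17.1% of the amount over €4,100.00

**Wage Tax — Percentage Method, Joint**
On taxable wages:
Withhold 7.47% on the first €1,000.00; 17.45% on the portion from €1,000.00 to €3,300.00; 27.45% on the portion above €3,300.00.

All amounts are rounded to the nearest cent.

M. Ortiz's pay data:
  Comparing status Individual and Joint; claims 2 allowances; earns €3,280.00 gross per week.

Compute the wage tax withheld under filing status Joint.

Wage Tax (Joint): taxable = €3,280.00 − 2×€120.00 = €3,040.00
  €74.70 + 17.45% × (€3,040.00 − €1,000.00) = €74.70 + 17.45% × €2,040.00 = €430.68

€430.68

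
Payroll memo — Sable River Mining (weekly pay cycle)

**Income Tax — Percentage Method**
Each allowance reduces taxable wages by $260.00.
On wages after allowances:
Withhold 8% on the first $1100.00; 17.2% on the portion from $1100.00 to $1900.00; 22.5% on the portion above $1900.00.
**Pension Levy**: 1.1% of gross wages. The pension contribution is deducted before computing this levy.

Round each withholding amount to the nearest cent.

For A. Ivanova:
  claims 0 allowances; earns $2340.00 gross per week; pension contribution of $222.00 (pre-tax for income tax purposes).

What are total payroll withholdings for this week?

Income Tax: taxable = $2340.00 − $222.00 = $2118.00
  $225.60 + 22.5% × ($2118.00 − $1900.00) = $225.60 + 22.5% × $218.00 = $274.65
Pension Levy: 1.1% × $2118.00 = $23.30
Total: $274.65 + $23.30 = $297.95

$297.95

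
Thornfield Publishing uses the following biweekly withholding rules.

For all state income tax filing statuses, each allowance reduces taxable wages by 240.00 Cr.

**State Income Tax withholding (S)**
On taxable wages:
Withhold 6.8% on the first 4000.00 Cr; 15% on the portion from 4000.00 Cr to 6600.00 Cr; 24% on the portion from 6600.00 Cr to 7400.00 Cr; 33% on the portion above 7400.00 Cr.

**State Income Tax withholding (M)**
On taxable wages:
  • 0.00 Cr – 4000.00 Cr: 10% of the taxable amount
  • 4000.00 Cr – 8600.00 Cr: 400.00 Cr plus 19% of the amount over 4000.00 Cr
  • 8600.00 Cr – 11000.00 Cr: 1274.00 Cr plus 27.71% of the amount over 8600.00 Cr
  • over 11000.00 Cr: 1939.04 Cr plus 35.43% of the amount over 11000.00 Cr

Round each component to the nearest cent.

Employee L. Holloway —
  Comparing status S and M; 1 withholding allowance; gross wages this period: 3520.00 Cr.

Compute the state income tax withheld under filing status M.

State Income Tax (M): taxable = 3520.00 Cr − 1×240.00 Cr = 3280.00 Cr
  10% × 3280.00 Cr = 328.00 Cr

328.00 Cr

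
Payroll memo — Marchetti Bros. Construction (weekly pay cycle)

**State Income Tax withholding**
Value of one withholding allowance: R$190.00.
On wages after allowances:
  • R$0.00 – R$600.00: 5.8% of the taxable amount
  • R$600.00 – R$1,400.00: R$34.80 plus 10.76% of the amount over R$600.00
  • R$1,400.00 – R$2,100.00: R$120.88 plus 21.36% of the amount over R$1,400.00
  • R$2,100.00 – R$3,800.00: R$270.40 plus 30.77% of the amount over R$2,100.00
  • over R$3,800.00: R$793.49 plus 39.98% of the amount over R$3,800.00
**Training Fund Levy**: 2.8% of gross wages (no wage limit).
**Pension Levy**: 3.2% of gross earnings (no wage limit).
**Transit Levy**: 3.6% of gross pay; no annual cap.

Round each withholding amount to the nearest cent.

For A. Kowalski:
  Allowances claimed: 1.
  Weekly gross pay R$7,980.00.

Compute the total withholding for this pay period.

R$3,154.77

State Income Tax: taxable = R$7,980.00 − 1×R$190.00 = R$7,790.00
  R$793.49 + 39.98% × (R$7,790.00 − R$3,800.00) = R$793.49 + 39.98% × R$3,990.00 = R$2,388.69
Training Fund Levy: 2.8% × R$7,980.00 = R$223.44
Pension Levy: 3.2% × R$7,980.00 = R$255.36
Transit Levy: 3.6% × R$7,980.00 = R$287.28
Total: R$2,388.69 + R$223.44 + R$255.36 + R$287.28 = R$3,154.77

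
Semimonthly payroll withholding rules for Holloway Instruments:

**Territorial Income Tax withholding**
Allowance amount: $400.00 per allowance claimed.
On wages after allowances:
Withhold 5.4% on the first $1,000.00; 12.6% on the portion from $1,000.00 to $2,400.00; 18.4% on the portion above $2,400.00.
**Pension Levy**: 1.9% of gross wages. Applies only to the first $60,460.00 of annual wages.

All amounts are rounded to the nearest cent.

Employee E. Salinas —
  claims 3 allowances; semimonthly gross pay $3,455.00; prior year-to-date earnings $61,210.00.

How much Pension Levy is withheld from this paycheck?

$0.00

Pension Levy: YTD $61,210.00 ≥ cap $60,460.00 → $0.00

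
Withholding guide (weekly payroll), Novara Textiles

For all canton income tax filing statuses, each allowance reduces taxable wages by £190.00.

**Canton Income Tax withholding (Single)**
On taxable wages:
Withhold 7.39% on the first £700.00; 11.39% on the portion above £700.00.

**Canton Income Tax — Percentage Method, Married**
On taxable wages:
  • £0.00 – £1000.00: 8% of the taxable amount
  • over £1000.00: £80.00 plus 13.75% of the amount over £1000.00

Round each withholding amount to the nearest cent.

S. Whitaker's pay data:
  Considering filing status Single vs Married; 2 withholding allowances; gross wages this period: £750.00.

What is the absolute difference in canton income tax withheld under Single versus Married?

Canton Income Tax (Single): taxable = £750.00 − 2×£190.00 = £370.00
  7.39% × £370.00 = £27.34
Canton Income Tax (Married): taxable = £750.00 − 2×£190.00 = £370.00
  8% × £370.00 = £29.60
Difference: |£27.34 − £29.60| = £2.26 (higher under Married)

£2.26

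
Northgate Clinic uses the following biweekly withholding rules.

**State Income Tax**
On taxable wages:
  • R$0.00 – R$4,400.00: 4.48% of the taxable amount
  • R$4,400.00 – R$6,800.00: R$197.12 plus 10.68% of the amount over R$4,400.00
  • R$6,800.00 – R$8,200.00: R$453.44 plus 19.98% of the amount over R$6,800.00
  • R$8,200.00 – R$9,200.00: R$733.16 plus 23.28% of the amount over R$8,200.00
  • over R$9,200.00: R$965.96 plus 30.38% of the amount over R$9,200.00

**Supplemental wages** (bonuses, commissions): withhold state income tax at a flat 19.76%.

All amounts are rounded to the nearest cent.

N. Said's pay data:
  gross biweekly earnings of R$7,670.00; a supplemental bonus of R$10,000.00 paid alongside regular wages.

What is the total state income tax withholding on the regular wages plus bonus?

State Income Tax: taxable = R$7,670.00
  R$453.44 + 19.98% × (R$7,670.00 − R$6,800.00) = R$453.44 + 19.98% × R$870.00 = R$627.27
Supplemental (19.76% flat on bonus): 19.76% × R$10,000.00 = R$1,976.00
Total state income tax: R$627.27 + R$1,976.00 = R$2,603.27

R$2,603.27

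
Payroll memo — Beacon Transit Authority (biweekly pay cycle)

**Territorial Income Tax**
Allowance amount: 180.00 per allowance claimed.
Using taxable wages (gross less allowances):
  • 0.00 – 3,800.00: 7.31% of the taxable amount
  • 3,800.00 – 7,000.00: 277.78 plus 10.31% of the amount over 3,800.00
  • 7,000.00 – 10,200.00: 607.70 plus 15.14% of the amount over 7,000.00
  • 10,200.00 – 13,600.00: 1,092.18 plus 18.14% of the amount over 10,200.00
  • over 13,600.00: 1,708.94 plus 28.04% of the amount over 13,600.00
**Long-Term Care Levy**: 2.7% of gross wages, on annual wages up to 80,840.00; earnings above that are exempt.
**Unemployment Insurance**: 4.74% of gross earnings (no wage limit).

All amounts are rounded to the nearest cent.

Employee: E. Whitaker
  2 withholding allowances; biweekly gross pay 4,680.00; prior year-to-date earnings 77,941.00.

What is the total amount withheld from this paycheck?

631.49

Territorial Income Tax: taxable = 4,680.00 − 2×180.00 = 4,320.00
  277.78 + 10.31% × (4,320.00 − 3,800.00) = 277.78 + 10.31% × 520.00 = 331.39
Long-Term Care Levy: cap 80,840.00 − YTD 77,941.00 = 2,899.00 subject; 2.7% × 2,899.00 = 78.27
Unemployment Insurance: 4.74% × 4,680.00 = 221.83
Total: 331.39 + 78.27 + 221.83 = 631.49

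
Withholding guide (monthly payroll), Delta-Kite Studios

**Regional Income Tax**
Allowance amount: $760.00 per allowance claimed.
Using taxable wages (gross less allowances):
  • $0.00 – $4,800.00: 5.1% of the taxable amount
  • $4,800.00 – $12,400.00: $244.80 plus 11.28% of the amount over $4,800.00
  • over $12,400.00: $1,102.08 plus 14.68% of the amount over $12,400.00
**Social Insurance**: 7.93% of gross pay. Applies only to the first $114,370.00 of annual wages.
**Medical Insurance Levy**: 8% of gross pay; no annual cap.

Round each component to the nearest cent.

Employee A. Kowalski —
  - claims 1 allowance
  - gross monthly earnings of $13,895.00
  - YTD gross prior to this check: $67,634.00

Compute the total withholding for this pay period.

Regional Income Tax: taxable = $13,895.00 − 1×$760.00 = $13,135.00
  $1,102.08 + 14.68% × ($13,135.00 − $12,400.00) = $1,102.08 + 14.68% × $735.00 = $1,209.98
Social Insurance: 7.93% × $13,895.00 = $1,101.87
Medical Insurance Levy: 8% × $13,895.00 = $1,111.60
Total: $1,209.98 + $1,101.87 + $1,111.60 = $3,423.45

$3,423.45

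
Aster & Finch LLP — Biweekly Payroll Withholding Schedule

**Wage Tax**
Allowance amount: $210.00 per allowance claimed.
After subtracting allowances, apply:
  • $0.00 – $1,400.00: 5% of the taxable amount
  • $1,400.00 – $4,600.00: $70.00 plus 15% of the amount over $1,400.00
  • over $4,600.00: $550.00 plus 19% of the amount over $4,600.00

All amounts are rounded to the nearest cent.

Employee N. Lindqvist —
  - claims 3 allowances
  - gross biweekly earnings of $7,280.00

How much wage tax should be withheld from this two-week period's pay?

Wage Tax: taxable = $7,280.00 − 3×$210.00 = $6,650.00
  $550.00 + 19% × ($6,650.00 − $4,600.00) = $550.00 + 19% × $2,050.00 = $939.50

$939.50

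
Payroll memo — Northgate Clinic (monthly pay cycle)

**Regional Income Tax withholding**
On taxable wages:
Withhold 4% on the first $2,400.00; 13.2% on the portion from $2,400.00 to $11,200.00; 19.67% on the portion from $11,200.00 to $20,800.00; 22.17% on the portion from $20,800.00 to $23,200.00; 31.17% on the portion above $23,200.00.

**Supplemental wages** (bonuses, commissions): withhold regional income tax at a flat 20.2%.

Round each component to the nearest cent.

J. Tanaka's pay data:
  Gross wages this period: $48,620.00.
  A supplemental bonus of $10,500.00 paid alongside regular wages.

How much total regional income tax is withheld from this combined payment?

Regional Income Tax: taxable = $48,620.00
  $3,678.00 + 31.17% × ($48,620.00 − $23,200.00) = $3,678.00 + 31.17% × $25,420.00 = $11,601.41
Supplemental (20.2% flat on bonus): 20.2% × $10,500.00 = $2,121.00
Total regional income tax: $11,601.41 + $2,121.00 = $13,722.41

$13,722.41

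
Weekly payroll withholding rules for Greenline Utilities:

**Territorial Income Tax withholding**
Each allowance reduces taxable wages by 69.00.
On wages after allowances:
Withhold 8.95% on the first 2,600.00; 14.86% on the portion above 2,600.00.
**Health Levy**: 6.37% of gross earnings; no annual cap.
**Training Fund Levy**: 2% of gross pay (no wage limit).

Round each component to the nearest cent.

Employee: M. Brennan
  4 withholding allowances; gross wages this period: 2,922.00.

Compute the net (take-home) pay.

2,437.89

Territorial Income Tax: taxable = 2,922.00 − 4×69.00 = 2,646.00
  232.70 + 14.86% × (2,646.00 − 2,600.00) = 232.70 + 14.86% × 46.00 = 239.54
Health Levy: 6.37% × 2,922.00 = 186.13
Training Fund Levy: 2% × 2,922.00 = 58.44
Total withheld: 239.54 + 186.13 + 58.44 = 484.11
Net pay: 2,922.00 − 484.11 = 2,437.89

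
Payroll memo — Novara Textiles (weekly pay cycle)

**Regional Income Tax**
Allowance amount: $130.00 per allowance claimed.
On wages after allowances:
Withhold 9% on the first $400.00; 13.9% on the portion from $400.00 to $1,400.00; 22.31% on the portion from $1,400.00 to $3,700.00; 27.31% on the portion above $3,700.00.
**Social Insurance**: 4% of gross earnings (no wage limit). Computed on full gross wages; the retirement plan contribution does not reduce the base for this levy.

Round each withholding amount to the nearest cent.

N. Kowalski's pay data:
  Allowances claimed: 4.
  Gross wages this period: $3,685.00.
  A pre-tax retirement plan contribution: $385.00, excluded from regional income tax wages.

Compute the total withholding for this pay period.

$630.28

Regional Income Tax: taxable = $3,685.00 − $385.00 − 4×$130.00 = $2,780.00
  $175.00 + 22.31% × ($2,780.00 − $1,400.00) = $175.00 + 22.31% × $1,380.00 = $482.88
Social Insurance: 4% × $3,685.00 = $147.40
Total: $482.88 + $147.40 = $630.28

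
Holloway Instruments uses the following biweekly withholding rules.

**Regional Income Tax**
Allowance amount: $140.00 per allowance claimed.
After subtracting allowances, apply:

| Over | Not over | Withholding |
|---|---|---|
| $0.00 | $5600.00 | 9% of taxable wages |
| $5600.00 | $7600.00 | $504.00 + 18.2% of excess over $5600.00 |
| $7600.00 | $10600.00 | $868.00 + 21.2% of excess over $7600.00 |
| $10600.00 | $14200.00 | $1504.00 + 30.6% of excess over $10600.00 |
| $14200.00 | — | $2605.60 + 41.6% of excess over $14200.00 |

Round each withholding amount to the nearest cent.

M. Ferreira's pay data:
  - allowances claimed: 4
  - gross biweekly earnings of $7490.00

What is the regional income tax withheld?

Regional Income Tax: taxable = $7490.00 − 4×$140.00 = $6930.00
  $504.00 + 18.2% × ($6930.00 − $5600.00) = $504.00 + 18.2% × $1330.00 = $746.06

$746.06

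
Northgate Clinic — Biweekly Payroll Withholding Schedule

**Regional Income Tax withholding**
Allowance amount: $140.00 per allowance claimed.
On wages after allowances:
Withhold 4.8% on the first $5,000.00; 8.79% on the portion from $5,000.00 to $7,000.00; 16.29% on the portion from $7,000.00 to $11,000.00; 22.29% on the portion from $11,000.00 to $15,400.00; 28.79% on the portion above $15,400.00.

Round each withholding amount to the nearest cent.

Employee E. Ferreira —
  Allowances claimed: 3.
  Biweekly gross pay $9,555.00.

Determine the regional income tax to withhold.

Regional Income Tax: taxable = $9,555.00 − 3×$140.00 = $9,135.00
  $415.80 + 16.29% × ($9,135.00 − $7,000.00) = $415.80 + 16.29% × $2,135.00 = $763.59

$763.59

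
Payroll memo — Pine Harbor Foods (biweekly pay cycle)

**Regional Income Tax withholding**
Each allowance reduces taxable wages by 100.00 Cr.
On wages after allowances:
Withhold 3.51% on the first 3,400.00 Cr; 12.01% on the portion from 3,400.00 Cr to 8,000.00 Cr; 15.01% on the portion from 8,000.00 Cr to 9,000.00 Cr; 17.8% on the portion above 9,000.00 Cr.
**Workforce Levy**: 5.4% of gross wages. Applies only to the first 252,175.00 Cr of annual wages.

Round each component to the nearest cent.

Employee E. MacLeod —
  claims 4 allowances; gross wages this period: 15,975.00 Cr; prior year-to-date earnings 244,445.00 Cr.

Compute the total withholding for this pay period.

Regional Income Tax: taxable = 15,975.00 Cr − 4×100.00 Cr = 15,575.00 Cr
  821.90 Cr + 17.8% × (15,575.00 Cr − 9,000.00 Cr) = 821.90 Cr + 17.8% × 6,575.00 Cr = 1,992.25 Cr
Workforce Levy: cap 252,175.00 Cr − YTD 244,445.00 Cr = 7,730.00 Cr subject; 5.4% × 7,730.00 Cr = 417.42 Cr
Total: 1,992.25 Cr + 417.42 Cr = 2,409.67 Cr

2,409.67 Cr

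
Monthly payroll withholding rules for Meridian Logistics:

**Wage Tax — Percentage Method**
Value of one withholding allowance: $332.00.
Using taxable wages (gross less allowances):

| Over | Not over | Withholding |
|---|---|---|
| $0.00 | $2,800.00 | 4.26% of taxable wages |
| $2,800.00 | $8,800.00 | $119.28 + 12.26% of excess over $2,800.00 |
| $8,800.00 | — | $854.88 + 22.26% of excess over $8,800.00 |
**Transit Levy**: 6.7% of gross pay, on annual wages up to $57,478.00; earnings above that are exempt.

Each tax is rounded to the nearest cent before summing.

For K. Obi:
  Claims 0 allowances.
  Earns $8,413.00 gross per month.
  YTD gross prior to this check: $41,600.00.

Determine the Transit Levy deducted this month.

Transit Levy: 6.7% × $8,413.00 = $563.67

$563.67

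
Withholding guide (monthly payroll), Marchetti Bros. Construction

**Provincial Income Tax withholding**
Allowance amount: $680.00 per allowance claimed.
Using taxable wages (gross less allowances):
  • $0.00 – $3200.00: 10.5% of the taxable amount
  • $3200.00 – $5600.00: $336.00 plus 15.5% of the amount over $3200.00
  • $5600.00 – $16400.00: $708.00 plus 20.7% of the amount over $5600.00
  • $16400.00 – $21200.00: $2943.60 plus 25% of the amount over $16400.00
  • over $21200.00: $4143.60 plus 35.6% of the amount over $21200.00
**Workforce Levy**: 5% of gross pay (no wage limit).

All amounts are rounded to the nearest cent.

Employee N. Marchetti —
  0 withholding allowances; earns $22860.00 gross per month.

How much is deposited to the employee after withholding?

Provincial Income Tax: taxable = $22860.00
  $4143.60 + 35.6% × ($22860.00 − $21200.00) = $4143.60 + 35.6% × $1660.00 = $4734.56
Workforce Levy: 5% × $22860.00 = $1143.00
Total withheld: $4734.56 + $1143.00 = $5877.56
Net pay: $22860.00 − $5877.56 = $16982.44

$16982.44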